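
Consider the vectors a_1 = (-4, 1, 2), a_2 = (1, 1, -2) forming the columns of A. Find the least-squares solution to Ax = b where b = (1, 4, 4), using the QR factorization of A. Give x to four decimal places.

x = (0.3506, -0.0909)

q_1 = a_1/‖a_1‖ = (-4, 1, 2)/4.5826 = (-0.8729, 0.2182, 0.4364).
r_{12} = q_1·a_2 = -1.5275.
u_2 = a_2 + 1.5275·q_1 = (-0.3333, 1.3333, -1.3333).
‖u_2‖ = 1.9149, so q_2 = (-0.1741, 0.6963, -0.6963).
Qᵀb = (1.7457, -0.1741).
Back-substitute: x_2 = -0.1741/1.9149 = -0.0909.
x_1 = (1.7457 + 1.5275·(-0.0909))/4.5826 = 0.3506.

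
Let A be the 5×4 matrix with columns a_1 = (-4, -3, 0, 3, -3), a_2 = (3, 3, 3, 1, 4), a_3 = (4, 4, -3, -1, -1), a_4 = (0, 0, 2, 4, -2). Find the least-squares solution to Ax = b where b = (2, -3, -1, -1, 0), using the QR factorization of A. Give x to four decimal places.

e_1 = a_1/‖a_1‖ = (-4, -3, 0, 3, -3)/6.5574 = (-0.6100, -0.4575, 0.0000, 0.4575, -0.4575).
r_{12} = e_1·a_2 = -4.5750.
u_2 = a_2 + 4.5750·e_1 = (0.2093, 0.9070, 3.0000, 3.0930, 1.9070).
‖u_2‖ = 4.8031, so e_2 = (0.0436, 0.1888, 0.6246, 0.6440, 0.3970).
r_{13} = e_1·a_3 = -4.2700; r_{23} = e_2·a_3 = -1.9852.
u_3 = a_3 + 4.2700·e_1 + 1.9852·e_2 = (1.4819, 2.4214, -1.7601, 2.2319, -2.1653).
‖u_3‖ = 4.5636, so e_3 = (0.3247, 0.5306, -0.3857, 0.4891, -0.4745).
r_{14} = e_1·a_4 = 2.7450; r_{24} = e_2·a_4 = 3.0310; r_{34} = e_3·a_4 = 2.1338.
u_4 = a_4 − 2.7450·e_1 − 3.0310·e_2 − 2.1338·e_3 = (0.8495, -0.4487, 0.9298, -0.2512, -0.9351).
‖u_4‖ = 1.6508, so e_4 = (0.5146, -0.2718, 0.5633, -0.1522, -0.5665).
Qᵀb = (-0.3050, -1.7479, -1.0457, 1.4335).
Back-substitute: x_4 = 1.4335/1.6508 = 0.8684.
x_3 = (-1.0457 − 2.1338·0.8684)/4.5636 = -0.6352.
x_2 = (-1.7479 + 1.9852·(-0.6352) − 3.0310·0.8684)/4.8031 = -1.1744.
x_1 = (-0.3050 + 4.5750·(-1.1744) + 4.2700·(-0.6352) − 2.7450·0.8684)/6.5574 = -1.6430.

x = (-1.6430, -1.1744, -0.6352, 0.8684)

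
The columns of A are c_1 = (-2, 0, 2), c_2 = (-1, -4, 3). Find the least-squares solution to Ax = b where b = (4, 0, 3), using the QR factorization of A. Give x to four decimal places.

x = (-0.6389, 0.3889)

c_1 = (-2, 0, 2); ‖c_1‖ = 2.8284, so q_1 = (-0.7071, 0.0000, 0.7071).
q_1·c_2 = (-0.7071)·(-1) + 0.0000·(-4) + 0.7071·3 = 2.8284.
u_2 = c_2 − 2.8284·q_1 = (1.0000, -4.0000, 1.0000).
‖u_2‖ = 4.2426, so q_2 = (0.2357, -0.9428, 0.2357).
Qᵀb = (-0.7071, 1.6499).
Back-substitute: x_2 = 1.6499/4.2426 = 0.3889.
x_1 = (-0.7071 − 2.8284·0.3889)/2.8284 = -0.6389.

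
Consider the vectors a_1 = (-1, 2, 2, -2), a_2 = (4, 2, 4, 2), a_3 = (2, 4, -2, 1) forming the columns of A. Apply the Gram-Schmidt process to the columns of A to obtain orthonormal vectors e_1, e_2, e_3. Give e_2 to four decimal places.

e_1 = a_1/‖a_1‖ = (-1, 2, 2, -2)/3.6056 = (-0.2774, 0.5547, 0.5547, -0.5547).
r_{12} = e_1·a_2 = 1.1094.
u_2 = a_2 − 1.1094·e_1 = (4.3077, 1.3846, 3.3846, 2.6154).
‖u_2‖ = 6.2265, so e_2 = (0.6918, 0.2224, 0.5436, 0.4200).

e_2 = (0.6918, 0.2224, 0.5436, 0.4200)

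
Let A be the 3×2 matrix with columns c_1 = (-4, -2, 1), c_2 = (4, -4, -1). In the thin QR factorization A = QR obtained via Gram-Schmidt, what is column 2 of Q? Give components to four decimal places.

c_1 = (-4, -2, 1); ‖c_1‖ = 4.5826, so q_1 = (-0.8729, -0.4364, 0.2182).
q_1·c_2 = (-0.8729)·4 + (-0.4364)·(-4) + 0.2182·(-1) = -1.9640.
u_2 = c_2 + 1.9640·q_1 = (2.2857, -4.8571, -0.5714).
‖u_2‖ = 5.3984, so q_2 = (0.4234, -0.8997, -0.1059).

q_2 = (0.4234, -0.8997, -0.1059)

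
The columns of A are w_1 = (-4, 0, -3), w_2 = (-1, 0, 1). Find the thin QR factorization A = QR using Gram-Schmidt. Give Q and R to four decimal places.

w_1 = (-4, 0, -3); ‖w_1‖ = 5.0000, so e_1 = (-0.8000, 0.0000, -0.6000).
e_1·w_2 = (-0.8000)·(-1) + 0.0000·0 + (-0.6000)·1 = 0.2000.
u_2 = w_2 − 0.2000·e_1 = (-0.8400, 0.0000, 1.1200).
‖u_2‖ = 1.4000, so e_2 = (-0.6000, 0.0000, 0.8000).

Q = [[-0.8000, -0.6000], [0.0000, 0.0000], [-0.6000, 0.8000]], R = [[5.0000, 0.2000], [0.0000, 1.4000]]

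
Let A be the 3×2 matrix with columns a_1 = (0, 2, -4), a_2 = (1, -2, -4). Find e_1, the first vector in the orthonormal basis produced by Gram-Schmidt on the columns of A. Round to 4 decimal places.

e_1 = (0.0000, 0.4472, -0.8944)

a_1 = (0, 2, -4); ‖a_1‖ = 4.4721, so e_1 = (0.0000, 0.4472, -0.8944).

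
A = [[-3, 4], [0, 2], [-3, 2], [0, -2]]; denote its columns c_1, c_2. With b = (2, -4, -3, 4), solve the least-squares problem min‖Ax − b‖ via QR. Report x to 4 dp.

x = (-0.9333, -1.1000)

c_1 = (-3, 0, -3, 0); ‖c_1‖ = 4.2426, so q_1 = (-0.7071, 0.0000, -0.7071, 0.0000).
q_1·c_2 = (-0.7071)·4 + 0.0000·2 + (-0.7071)·2 + 0.0000·(-2) = -4.2426.
u_2 = c_2 + 4.2426·q_1 = (1.0000, 2.0000, -1.0000, -2.0000).
‖u_2‖ = 3.1623, so q_2 = (0.3162, 0.6325, -0.3162, -0.6325).
Qᵀb = (0.7071, -3.4785).
Back-substitute: x_2 = -3.4785/3.1623 = -1.1000.
x_1 = (0.7071 + 4.2426·(-1.1000))/4.2426 = -0.9333.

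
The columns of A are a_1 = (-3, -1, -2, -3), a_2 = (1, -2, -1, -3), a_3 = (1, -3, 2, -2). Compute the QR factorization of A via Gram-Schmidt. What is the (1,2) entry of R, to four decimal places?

r_{12} = 2.0851

q_1 = a_1/‖a_1‖ = (-3, -1, -2, -3)/4.7958 = (-0.6255, -0.2085, -0.4170, -0.6255).
r_{12} = q_1·a_2 = 2.0851.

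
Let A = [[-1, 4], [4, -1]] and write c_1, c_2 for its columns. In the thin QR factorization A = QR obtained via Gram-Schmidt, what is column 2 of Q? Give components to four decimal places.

q_2 = (0.9701, 0.2425)

q_1 = c_1/‖c_1‖ = (-1, 4)/4.1231 = (-0.2425, 0.9701).
r_{12} = q_1·c_2 = -1.9403.
u_2 = c_2 + 1.9403·q_1 = (3.5294, 0.8824).
‖u_2‖ = 3.6380, so q_2 = (0.9701, 0.2425).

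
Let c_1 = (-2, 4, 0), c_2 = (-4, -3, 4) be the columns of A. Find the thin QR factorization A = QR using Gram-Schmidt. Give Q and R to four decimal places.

Q = [[-0.4472, -0.6940], [0.8944, -0.3470], [0.0000, 0.6309]], R = [[4.4721, -0.8944], [0.0000, 6.3403]]

q_1 = c_1/‖c_1‖ = (-2, 4, 0)/4.4721 = (-0.4472, 0.8944, 0.0000).
r_{12} = q_1·c_2 = -0.8944.
u_2 = c_2 + 0.8944·q_1 = (-4.4000, -2.2000, 4.0000).
‖u_2‖ = 6.3403, so q_2 = (-0.6940, -0.3470, 0.6309).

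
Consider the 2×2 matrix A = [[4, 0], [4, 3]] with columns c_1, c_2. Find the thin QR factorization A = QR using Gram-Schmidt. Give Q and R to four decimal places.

Q = [[0.7071, -0.7071], [0.7071, 0.7071]], R = [[5.6569, 2.1213], [0.0000, 2.1213]]

c_1 = (4, 4); ‖c_1‖ = 5.6569, so q_1 = (0.7071, 0.7071).
q_1·c_2 = 0.7071·0 + 0.7071·3 = 2.1213.
u_2 = c_2 − 2.1213·q_1 = (-1.5000, 1.5000).
‖u_2‖ = 2.1213, so q_2 = (-0.7071, 0.7071).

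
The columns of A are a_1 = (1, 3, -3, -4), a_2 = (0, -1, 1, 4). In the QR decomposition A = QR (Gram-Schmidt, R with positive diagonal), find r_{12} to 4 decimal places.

a_1 = (1, 3, -3, -4); ‖a_1‖ = 5.9161, so e_1 = (0.1690, 0.5071, -0.5071, -0.6761).
r_{12} = e_1·a_2 = -3.7187.

r_{12} = -3.7187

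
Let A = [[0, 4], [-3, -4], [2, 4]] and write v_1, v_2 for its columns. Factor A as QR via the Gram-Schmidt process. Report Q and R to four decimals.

e_1 = v_1/‖v_1‖ = (0, -3, 2)/3.6056 = (0.0000, -0.8321, 0.5547).
r_{12} = e_1·v_2 = 5.5470.
u_2 = v_2 − 5.5470·e_1 = (4.0000, 0.6154, 0.9231).
‖u_2‖ = 4.1510, so e_2 = (0.9636, 0.1482, 0.2224).

Q = [[0.0000, 0.9636], [-0.8321, 0.1482], [0.5547, 0.2224]], R = [[3.6056, 5.5470], [0.0000, 4.1510]]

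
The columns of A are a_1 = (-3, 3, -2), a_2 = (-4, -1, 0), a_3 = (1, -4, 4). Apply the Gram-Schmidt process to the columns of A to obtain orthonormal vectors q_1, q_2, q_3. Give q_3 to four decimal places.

q_1 = a_1/‖a_1‖ = (-3, 3, -2)/4.6904 = (-0.6396, 0.6396, -0.4264).
r_{12} = q_1·a_2 = 1.9188.
u_2 = a_2 − 1.9188·q_1 = (-2.7727, -2.2273, 0.8182).
‖u_2‖ = 3.6494, so q_2 = (-0.7598, -0.6103, 0.2242).
r_{13} = q_1·a_3 = -4.9036; r_{23} = q_2·a_3 = 2.5783.
u_3 = a_3 + 4.9036·q_1 − 2.5783·q_2 = (-0.1775, 0.7099, 1.3311).
‖u_3‖ = 1.5189, so q_3 = (-0.1168, 0.4674, 0.8763).

q_3 = (-0.1168, 0.4674, 0.8763)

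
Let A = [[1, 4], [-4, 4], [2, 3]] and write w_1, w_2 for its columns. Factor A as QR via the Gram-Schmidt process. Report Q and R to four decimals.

w_1 = (1, -4, 2); ‖w_1‖ = 4.5826, so e_1 = (0.2182, -0.8729, 0.4364).
e_1·w_2 = 0.2182·4 + (-0.8729)·4 + 0.4364·3 = -1.3093.
u_2 = w_2 + 1.3093·e_1 = (4.2857, 2.8571, 3.5714).
‖u_2‖ = 6.2678, so e_2 = (0.6838, 0.4558, 0.5698).

Q = [[0.2182, 0.6838], [-0.8729, 0.4558], [0.4364, 0.5698]], R = [[4.5826, -1.3093], [0.0000, 6.2678]]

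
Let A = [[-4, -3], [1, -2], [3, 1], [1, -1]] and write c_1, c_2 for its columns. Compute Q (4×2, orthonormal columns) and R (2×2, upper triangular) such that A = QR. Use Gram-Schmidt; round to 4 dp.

c_1 = (-4, 1, 3, 1); ‖c_1‖ = 5.1962, so q_1 = (-0.7698, 0.1925, 0.5774, 0.1925).
q_1·c_2 = (-0.7698)·(-3) + 0.1925·(-2) + 0.5774·1 + 0.1925·(-1) = 2.3094.
u_2 = c_2 − 2.3094·q_1 = (-1.2222, -2.4444, -0.3333, -1.4444).
‖u_2‖ = 3.1091, so q_2 = (-0.3931, -0.7862, -0.1072, -0.4646).

Q = [[-0.7698, -0.3931], [0.1925, -0.7862], [0.5774, -0.1072], [0.1925, -0.4646]], R = [[5.1962, 2.3094], [0.0000, 3.1091]]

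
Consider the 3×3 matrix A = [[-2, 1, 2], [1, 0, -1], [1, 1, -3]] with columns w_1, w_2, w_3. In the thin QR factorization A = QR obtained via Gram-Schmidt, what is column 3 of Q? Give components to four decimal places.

e_3 = (0.3015, 0.9045, -0.3015)

w_1 = (-2, 1, 1); ‖w_1‖ = 2.4495, so e_1 = (-0.8165, 0.4082, 0.4082).
e_1·w_2 = (-0.8165)·1 + 0.4082·0 + 0.4082·1 = -0.4082.
u_2 = w_2 + 0.4082·e_1 = (0.6667, 0.1667, 1.1667).
‖u_2‖ = 1.3540, so e_2 = (0.4924, 0.1231, 0.8616).
e_1·w_3 = (-0.8165)·2 + 0.4082·(-1) + 0.4082·(-3) = -3.2660; e_2·w_3 = 0.4924·2 + 0.1231·(-1) + 0.8616·(-3) = -1.7233.
u_3 = w_3 + 3.2660·e_1 + 1.7233·e_2 = (0.1818, 0.5455, -0.1818).
‖u_3‖ = 0.6030, so e_3 = (0.3015, 0.9045, -0.3015).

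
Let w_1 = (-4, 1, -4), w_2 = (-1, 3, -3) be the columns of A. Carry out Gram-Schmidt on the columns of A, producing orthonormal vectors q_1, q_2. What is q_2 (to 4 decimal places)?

q_2 = (0.4590, 0.8539, -0.2455)

w_1 = (-4, 1, -4); ‖w_1‖ = 5.7446, so q_1 = (-0.6963, 0.1741, -0.6963).
q_1·w_2 = (-0.6963)·(-1) + 0.1741·3 + (-0.6963)·(-3) = 3.3075.
u_2 = w_2 − 3.3075·q_1 = (1.3030, 2.4242, -0.6970).
‖u_2‖ = 2.8391, so q_2 = (0.4590, 0.8539, -0.2455).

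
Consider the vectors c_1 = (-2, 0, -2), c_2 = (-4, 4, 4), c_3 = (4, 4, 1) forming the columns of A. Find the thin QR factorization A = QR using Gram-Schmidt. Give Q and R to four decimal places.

c_1 = (-2, 0, -2); ‖c_1‖ = 2.8284, so q_1 = (-0.7071, 0.0000, -0.7071).
q_1·c_2 = (-0.7071)·(-4) + 0.0000·4 + (-0.7071)·4 = 0.0000.
u_2 = c_2 + 0.0000·q_1 = (-4.0000, 4.0000, 4.0000).
‖u_2‖ = 6.9282, so q_2 = (-0.5774, 0.5774, 0.5774).
q_1·c_3 = (-0.7071)·4 + 0.0000·4 + (-0.7071)·1 = -3.5355; q_2·c_3 = (-0.5774)·4 + 0.5774·4 + 0.5774·1 = 0.5774.
u_3 = c_3 + 3.5355·q_1 − 0.5774·q_2 = (1.8333, 3.6667, -1.8333).
‖u_3‖ = 4.4907, so q_3 = (0.4082, 0.8165, -0.4082).

Q = [[-0.7071, -0.5774, 0.4082], [0.0000, 0.5774, 0.8165], [-0.7071, 0.5774, -0.4082]], R = [[2.8284, 0.0000, -3.5355], [0.0000, 6.9282, 0.5774], [0.0000, 0.0000, 4.4907]]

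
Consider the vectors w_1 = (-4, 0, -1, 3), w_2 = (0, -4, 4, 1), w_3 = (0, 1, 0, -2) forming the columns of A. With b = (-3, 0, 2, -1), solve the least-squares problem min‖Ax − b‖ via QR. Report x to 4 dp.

x = (0.7650, 0.6075, 2.0469)

w_1 = (-4, 0, -1, 3); ‖w_1‖ = 5.0990, so e_1 = (-0.7845, 0.0000, -0.1961, 0.5883).
e_1·w_2 = (-0.7845)·0 + 0.0000·(-4) + (-0.1961)·4 + 0.5883·1 = -0.1961.
u_2 = w_2 + 0.1961·e_1 = (-0.1538, -4.0000, 3.9615, 1.1154).
‖u_2‖ = 5.7412, so e_2 = (-0.0268, -0.6967, 0.6900, 0.1943).
e_1·w_3 = (-0.7845)·0 + 0.0000·1 + (-0.1961)·0 + 0.5883·(-2) = -1.1767; e_2·w_3 = (-0.0268)·0 + (-0.6967)·1 + 0.6900·0 + 0.1943·(-2) = -1.0853.
u_3 = w_3 + 1.1767·e_1 + 1.0853·e_2 = (-0.9522, 0.2439, 0.5181, -1.0968).
‖u_3‖ = 1.5613, so e_3 = (-0.6099, 0.1562, 0.3318, -0.7025).
Qᵀb = (1.3728, 1.2661, 3.1958).
Back-substitute: x_3 = 3.1958/1.5613 = 2.0469.
x_2 = (1.2661 + 1.0853·2.0469)/5.7412 = 0.6075.
x_1 = (1.3728 + 0.1961·0.6075 + 1.1767·2.0469)/5.0990 = 0.7650.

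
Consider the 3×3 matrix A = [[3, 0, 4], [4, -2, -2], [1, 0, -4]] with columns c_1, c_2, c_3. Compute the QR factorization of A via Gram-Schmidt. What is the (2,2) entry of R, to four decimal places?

r_{22} = 1.2403

c_1 = (3, 4, 1); ‖c_1‖ = 5.0990, so q_1 = (0.5883, 0.7845, 0.1961).
q_1·c_2 = 0.5883·0 + 0.7845·(-2) + 0.1961·0 = -1.5689.
u_2 = c_2 + 1.5689·q_1 = (0.9231, -0.7692, 0.3077).
r_{22} = ‖u_2‖ = 1.2403.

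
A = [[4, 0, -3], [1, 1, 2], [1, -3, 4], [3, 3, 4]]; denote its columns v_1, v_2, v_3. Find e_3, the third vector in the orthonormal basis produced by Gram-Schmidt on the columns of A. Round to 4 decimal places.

e_3 = (-0.5845, 0.2662, 0.5845, 0.4958)

v_1 = (4, 1, 1, 3); ‖v_1‖ = 5.1962, so e_1 = (0.7698, 0.1925, 0.1925, 0.5774).
e_1·v_2 = 0.7698·0 + 0.1925·1 + 0.1925·(-3) + 0.5774·3 = 1.3472.
u_2 = v_2 − 1.3472·e_1 = (-1.0370, 0.7407, -3.2593, 2.2222).
‖u_2‖ = 4.1455, so e_2 = (-0.2502, 0.1787, -0.7862, 0.5361).
e_1·v_3 = 0.7698·(-3) + 0.1925·2 + 0.1925·4 + 0.5774·4 = 1.1547; e_2·v_3 = (-0.2502)·(-3) + 0.1787·2 + (-0.7862)·4 + 0.5361·4 = 0.1072.
u_3 = v_3 − 1.1547·e_1 − 0.1072·e_2 = (-3.8621, 1.7586, 3.8621, 3.2759).
‖u_3‖ = 6.6072, so e_3 = (-0.5845, 0.2662, 0.5845, 0.4958).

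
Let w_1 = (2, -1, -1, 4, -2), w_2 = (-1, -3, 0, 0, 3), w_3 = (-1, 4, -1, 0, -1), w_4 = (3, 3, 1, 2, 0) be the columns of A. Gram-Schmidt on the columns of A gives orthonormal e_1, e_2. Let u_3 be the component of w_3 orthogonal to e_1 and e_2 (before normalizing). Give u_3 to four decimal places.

u_3 = (-1.2665, 1.3049, -1.2708, 1.0832, 0.8827)

e_1 = w_1/‖w_1‖ = (2, -1, -1, 4, -2)/5.0990 = (0.3922, -0.1961, -0.1961, 0.7845, -0.3922).
r_{12} = e_1·w_2 = -0.9806.
u_2 = w_2 + 0.9806·e_1 = (-0.6154, -3.1923, -0.1923, 0.7692, 2.6154).
‖u_2‖ = 4.2472, so e_2 = (-0.1449, -0.7516, -0.0453, 0.1811, 0.6158).
r_{13} = e_1·w_3 = -0.5883; r_{23} = e_2·w_3 = -3.4321.
u_3 = w_3 + 0.5883·e_1 + 3.4321·e_2 = (-1.2665, 1.3049, -1.2708, 1.0832, 0.8827).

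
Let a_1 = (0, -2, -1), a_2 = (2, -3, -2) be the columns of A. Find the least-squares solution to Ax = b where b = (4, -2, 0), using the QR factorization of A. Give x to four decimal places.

x = (-2.0952, 1.8095)

q_1 = a_1/‖a_1‖ = (0, -2, -1)/2.2361 = (0.0000, -0.8944, -0.4472).
r_{12} = q_1·a_2 = 3.5777.
u_2 = a_2 − 3.5777·q_1 = (2.0000, 0.2000, -0.4000).
‖u_2‖ = 2.0494, so q_2 = (0.9759, 0.0976, -0.1952).
Qᵀb = (1.7889, 3.7084).
Back-substitute: x_2 = 3.7084/2.0494 = 1.8095.
x_1 = (1.7889 − 3.5777·1.8095)/2.2361 = -2.0952.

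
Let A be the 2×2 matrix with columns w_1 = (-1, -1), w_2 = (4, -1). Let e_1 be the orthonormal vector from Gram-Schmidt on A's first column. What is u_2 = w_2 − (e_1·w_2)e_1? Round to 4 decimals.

e_1 = w_1/‖w_1‖ = (-1, -1)/1.4142 = (-0.7071, -0.7071).
r_{12} = e_1·w_2 = -2.1213.
u_2 = w_2 + 2.1213·e_1 = (2.5000, -2.5000).

u_2 = (2.5000, -2.5000)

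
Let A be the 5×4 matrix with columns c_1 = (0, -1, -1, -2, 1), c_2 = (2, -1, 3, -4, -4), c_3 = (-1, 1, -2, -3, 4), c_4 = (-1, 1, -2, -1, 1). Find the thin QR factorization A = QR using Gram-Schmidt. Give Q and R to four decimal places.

Q = [[0.0000, 0.2967, -0.1024, -0.2946], [-0.3780, -0.1060, 0.8205, 0.3399], [-0.3780, 0.4875, 0.2616, -0.6572], [-0.7559, -0.5087, -0.3808, -0.1360], [0.3780, -0.6359, 0.3206, -0.5892]], R = [[2.6458, 0.7559, 4.1576, 1.5119], [0.0000, 6.7401, -2.3951, -1.5049], [0.0000, 0.0000, 2.8245, 1.1011], [0.0000, 0.0000, 0.0000, 1.4958]]

e_1 = c_1/‖c_1‖ = (0, -1, -1, -2, 1)/2.6458 = (0.0000, -0.3780, -0.3780, -0.7559, 0.3780).
r_{12} = e_1·c_2 = 0.7559.
u_2 = c_2 − 0.7559·e_1 = (2.0000, -0.7143, 3.2857, -3.4286, -4.2857).
‖u_2‖ = 6.7401, so e_2 = (0.2967, -0.1060, 0.4875, -0.5087, -0.6359).
r_{13} = e_1·c_3 = 4.1576; r_{23} = e_2·c_3 = -2.3951.
u_3 = c_3 − 4.1576·e_1 + 2.3951·e_2 = (-0.2893, 2.3176, 0.7390, -1.0755, 0.9057).
‖u_3‖ = 2.8245, so e_3 = (-0.1024, 0.8205, 0.2616, -0.3808, 0.3206).
r_{14} = e_1·c_4 = 1.5119; r_{24} = e_2·c_4 = -1.5049; r_{34} = e_3·c_4 = 1.1011.
u_4 = c_4 − 1.5119·e_1 + 1.5049·e_2 − 1.1011·e_3 = (-0.4407, 0.5085, -0.9831, -0.2034, -0.8814).
‖u_4‖ = 1.4958, so e_4 = (-0.2946, 0.3399, -0.6572, -0.1360, -0.5892).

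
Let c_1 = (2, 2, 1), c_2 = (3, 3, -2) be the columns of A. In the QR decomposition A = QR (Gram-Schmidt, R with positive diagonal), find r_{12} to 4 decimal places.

c_1 = (2, 2, 1); ‖c_1‖ = 3.0000, so q_1 = (0.6667, 0.6667, 0.3333).
r_{12} = q_1·c_2 = 3.3333.

r_{12} = 3.3333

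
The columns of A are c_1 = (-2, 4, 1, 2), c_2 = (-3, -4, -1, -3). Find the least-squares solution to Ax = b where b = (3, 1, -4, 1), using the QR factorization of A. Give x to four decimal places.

q_1 = c_1/‖c_1‖ = (-2, 4, 1, 2)/5.0000 = (-0.4000, 0.8000, 0.2000, 0.4000).
r_{12} = q_1·c_2 = -3.4000.
u_2 = c_2 + 3.4000·q_1 = (-4.3600, -1.2800, -0.3200, -1.6400).
‖u_2‖ = 4.8415, so q_2 = (-0.9005, -0.2644, -0.0661, -0.3387).
Qᵀb = (-0.8000, -3.0404).
Back-substitute: x_2 = -3.0404/4.8415 = -0.6280.
x_1 = (-0.8000 + 3.4000·(-0.6280))/5.0000 = -0.5870.

x = (-0.5870, -0.6280)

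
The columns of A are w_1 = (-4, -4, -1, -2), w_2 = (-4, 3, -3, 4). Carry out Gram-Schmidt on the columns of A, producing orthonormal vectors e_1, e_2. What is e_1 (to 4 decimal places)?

w_1 = (-4, -4, -1, -2); ‖w_1‖ = 6.0828, so e_1 = (-0.6576, -0.6576, -0.1644, -0.3288).

e_1 = (-0.6576, -0.6576, -0.1644, -0.3288)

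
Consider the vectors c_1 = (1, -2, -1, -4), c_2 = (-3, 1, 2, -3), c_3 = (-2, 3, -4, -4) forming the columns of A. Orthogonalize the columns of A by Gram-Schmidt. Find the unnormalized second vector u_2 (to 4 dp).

c_1 = (1, -2, -1, -4); ‖c_1‖ = 4.6904, so e_1 = (0.2132, -0.4264, -0.2132, -0.8528).
e_1·c_2 = 0.2132·(-3) + (-0.4264)·1 + (-0.2132)·2 + (-0.8528)·(-3) = 1.0660.
u_2 = c_2 − 1.0660·e_1 = (-3.2273, 1.4545, 2.2273, -2.0909).

u_2 = (-3.2273, 1.4545, 2.2273, -2.0909)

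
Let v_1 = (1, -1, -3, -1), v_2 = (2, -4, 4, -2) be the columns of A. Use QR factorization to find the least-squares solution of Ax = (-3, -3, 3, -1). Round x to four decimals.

x = (-0.5172, 0.4483)

e_1 = v_1/‖v_1‖ = (1, -1, -3, -1)/3.4641 = (0.2887, -0.2887, -0.8660, -0.2887).
r_{12} = e_1·v_2 = -1.1547.
u_2 = v_2 + 1.1547·e_1 = (2.3333, -4.3333, 3.0000, -2.3333).
‖u_2‖ = 6.2183, so e_2 = (0.3752, -0.6969, 0.4825, -0.3752).
Qᵀb = (-2.3094, 2.7875).
Back-substitute: x_2 = 2.7875/6.2183 = 0.4483.
x_1 = (-2.3094 + 1.1547·0.4483)/3.4641 = -0.5172.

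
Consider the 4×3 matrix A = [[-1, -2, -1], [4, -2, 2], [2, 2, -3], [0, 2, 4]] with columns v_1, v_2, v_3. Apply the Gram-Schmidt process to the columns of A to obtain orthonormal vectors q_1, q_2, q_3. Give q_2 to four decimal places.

q_2 = (-0.5270, -0.4072, 0.5509, 0.5030)

v_1 = (-1, 4, 2, 0); ‖v_1‖ = 4.5826, so q_1 = (-0.2182, 0.8729, 0.4364, 0.0000).
q_1·v_2 = (-0.2182)·(-2) + 0.8729·(-2) + 0.4364·2 + 0.0000·2 = -0.4364.
u_2 = v_2 + 0.4364·q_1 = (-2.0952, -1.6190, 2.1905, 2.0000).
‖u_2‖ = 3.9761, so q_2 = (-0.5270, -0.4072, 0.5509, 0.5030).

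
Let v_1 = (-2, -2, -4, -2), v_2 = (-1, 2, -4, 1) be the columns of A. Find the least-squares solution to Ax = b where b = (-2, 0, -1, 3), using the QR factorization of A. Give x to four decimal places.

v_1 = (-2, -2, -4, -2); ‖v_1‖ = 5.2915, so q_1 = (-0.3780, -0.3780, -0.7559, -0.3780).
q_1·v_2 = (-0.3780)·(-1) + (-0.3780)·2 + (-0.7559)·(-4) + (-0.3780)·1 = 2.2678.
u_2 = v_2 − 2.2678·q_1 = (-0.1429, 2.8571, -2.2857, 1.8571).
‖u_2‖ = 4.1057, so q_2 = (-0.0348, 0.6959, -0.5567, 0.4523).
Qᵀb = (0.3780, 1.9833).
Back-substitute: x_2 = 1.9833/4.1057 = 0.4831.
x_1 = (0.3780 − 2.2678·0.4831)/5.2915 = -0.1356.

x = (-0.1356, 0.4831)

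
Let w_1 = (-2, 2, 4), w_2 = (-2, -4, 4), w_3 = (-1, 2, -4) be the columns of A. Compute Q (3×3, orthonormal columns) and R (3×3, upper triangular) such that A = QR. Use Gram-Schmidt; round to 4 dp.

w_1 = (-2, 2, 4); ‖w_1‖ = 4.8990, so e_1 = (-0.4082, 0.4082, 0.8165).
e_1·w_2 = (-0.4082)·(-2) + 0.4082·(-4) + 0.8165·4 = 2.4495.
u_2 = w_2 − 2.4495·e_1 = (-1.0000, -5.0000, 2.0000).
‖u_2‖ = 5.4772, so e_2 = (-0.1826, -0.9129, 0.3651).
e_1·w_3 = (-0.4082)·(-1) + 0.4082·2 + 0.8165·(-4) = -2.0412; e_2·w_3 = (-0.1826)·(-1) + (-0.9129)·2 + 0.3651·(-4) = -3.1038.
u_3 = w_3 + 2.0412·e_1 + 3.1038·e_2 = (-2.4000, 0.0000, -1.2000).
‖u_3‖ = 2.6833, so e_3 = (-0.8944, 0.0000, -0.4472).

Q = [[-0.4082, -0.1826, -0.8944], [0.4082, -0.9129, 0.0000], [0.8165, 0.3651, -0.4472]], R = [[4.8990, 2.4495, -2.0412], [0.0000, 5.4772, -3.1038], [0.0000, 0.0000, 2.6833]]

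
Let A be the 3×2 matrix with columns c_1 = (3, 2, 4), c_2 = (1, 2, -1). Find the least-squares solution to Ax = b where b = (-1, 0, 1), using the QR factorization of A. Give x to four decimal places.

c_1 = (3, 2, 4); ‖c_1‖ = 5.3852, so q_1 = (0.5571, 0.3714, 0.7428).
q_1·c_2 = 0.5571·1 + 0.3714·2 + 0.7428·(-1) = 0.5571.
u_2 = c_2 − 0.5571·q_1 = (0.6897, 1.7931, -1.4138).
‖u_2‖ = 2.3853, so q_2 = (0.2891, 0.7517, -0.5927).
Qᵀb = (0.1857, -0.8818).
Back-substitute: x_2 = -0.8818/2.3853 = -0.3697.
x_1 = (0.1857 − 0.5571·(-0.3697))/5.3852 = 0.0727.

x = (0.0727, -0.3697)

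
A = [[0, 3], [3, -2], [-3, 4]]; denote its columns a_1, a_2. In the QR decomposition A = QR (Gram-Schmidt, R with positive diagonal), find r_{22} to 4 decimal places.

r_{22} = 3.3166

a_1 = (0, 3, -3); ‖a_1‖ = 4.2426, so e_1 = (0.0000, 0.7071, -0.7071).
e_1·a_2 = 0.0000·3 + 0.7071·(-2) + (-0.7071)·4 = -4.2426.
u_2 = a_2 + 4.2426·e_1 = (3.0000, 1.0000, 1.0000).
r_{22} = ‖u_2‖ = 3.3166.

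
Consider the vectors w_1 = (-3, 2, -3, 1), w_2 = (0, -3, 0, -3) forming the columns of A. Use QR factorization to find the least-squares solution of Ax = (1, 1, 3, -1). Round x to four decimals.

x = (-0.5946, -0.2973)

w_1 = (-3, 2, -3, 1); ‖w_1‖ = 4.7958, so e_1 = (-0.6255, 0.4170, -0.6255, 0.2085).
e_1·w_2 = (-0.6255)·0 + 0.4170·(-3) + (-0.6255)·0 + 0.2085·(-3) = -1.8766.
u_2 = w_2 + 1.8766·e_1 = (-1.1739, -2.2174, -1.1739, -2.6087).
‖u_2‖ = 3.8050, so e_2 = (-0.3085, -0.5828, -0.3085, -0.6856).
Qᵀb = (-2.2937, -1.1312).
Back-substitute: x_2 = -1.1312/3.8050 = -0.2973.
x_1 = (-2.2937 + 1.8766·(-0.2973))/4.7958 = -0.5946.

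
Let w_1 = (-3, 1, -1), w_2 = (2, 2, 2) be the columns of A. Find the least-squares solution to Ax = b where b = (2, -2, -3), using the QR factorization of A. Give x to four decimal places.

w_1 = (-3, 1, -1); ‖w_1‖ = 3.3166, so q_1 = (-0.9045, 0.3015, -0.3015).
q_1·w_2 = (-0.9045)·2 + 0.3015·2 + (-0.3015)·2 = -1.8091.
u_2 = w_2 + 1.8091·q_1 = (0.3636, 2.5455, 1.4545).
‖u_2‖ = 2.9542, so q_2 = (0.1231, 0.8616, 0.4924).
Qᵀb = (-1.5076, -2.9542).
Back-substitute: x_2 = -2.9542/2.9542 = -1.0000.
x_1 = (-1.5076 + 1.8091·(-1.0000))/3.3166 = -1.0000.

x = (-1.0000, -1.0000)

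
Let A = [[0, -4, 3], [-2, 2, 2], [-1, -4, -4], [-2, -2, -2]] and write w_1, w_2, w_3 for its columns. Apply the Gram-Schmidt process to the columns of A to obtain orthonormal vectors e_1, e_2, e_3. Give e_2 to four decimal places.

e_2 = (-0.6470, 0.4673, -0.5751, -0.1797)

w_1 = (0, -2, -1, -2); ‖w_1‖ = 3.0000, so e_1 = (0.0000, -0.6667, -0.3333, -0.6667).
e_1·w_2 = 0.0000·(-4) + (-0.6667)·2 + (-0.3333)·(-4) + (-0.6667)·(-2) = 1.3333.
u_2 = w_2 − 1.3333·e_1 = (-4.0000, 2.8889, -3.5556, -1.1111).
‖u_2‖ = 6.1824, so e_2 = (-0.6470, 0.4673, -0.5751, -0.1797).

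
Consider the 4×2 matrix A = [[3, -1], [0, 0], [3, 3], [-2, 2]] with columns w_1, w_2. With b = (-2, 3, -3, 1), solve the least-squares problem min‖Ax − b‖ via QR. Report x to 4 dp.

w_1 = (3, 0, 3, -2); ‖w_1‖ = 4.6904, so e_1 = (0.6396, 0.0000, 0.6396, -0.4264).
e_1·w_2 = 0.6396·(-1) + 0.0000·0 + 0.6396·3 + (-0.4264)·2 = 0.4264.
u_2 = w_2 − 0.4264·e_1 = (-1.2727, 0.0000, 2.7273, 2.1818).
‖u_2‖ = 3.7173, so e_2 = (-0.3424, 0.0000, 0.7337, 0.5869).
Qᵀb = (-3.6244, -0.9293).
Back-substitute: x_2 = -0.9293/3.7173 = -0.2500.
x_1 = (-3.6244 − 0.4264·(-0.2500))/4.6904 = -0.7500.

x = (-0.7500, -0.2500)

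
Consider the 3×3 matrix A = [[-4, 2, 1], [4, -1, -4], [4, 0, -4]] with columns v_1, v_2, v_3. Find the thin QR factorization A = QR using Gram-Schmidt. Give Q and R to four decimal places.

Q = [[-0.5774, 0.7071, -0.4082], [0.5774, 0.0000, -0.8165], [0.5774, 0.7071, 0.4082]], R = [[6.9282, -1.7321, -5.1962], [0.0000, 1.4142, -2.1213], [0.0000, 0.0000, 1.2247]]

v_1 = (-4, 4, 4); ‖v_1‖ = 6.9282, so q_1 = (-0.5774, 0.5774, 0.5774).
q_1·v_2 = (-0.5774)·2 + 0.5774·(-1) + 0.5774·0 = -1.7321.
u_2 = v_2 + 1.7321·q_1 = (1.0000, 0.0000, 1.0000).
‖u_2‖ = 1.4142, so q_2 = (0.7071, 0.0000, 0.7071).
q_1·v_3 = (-0.5774)·1 + 0.5774·(-4) + 0.5774·(-4) = -5.1962; q_2·v_3 = 0.7071·1 + 0.0000·(-4) + 0.7071·(-4) = -2.1213.
u_3 = v_3 + 5.1962·q_1 + 2.1213·q_2 = (-0.5000, -1.0000, 0.5000).
‖u_3‖ = 1.2247, so q_3 = (-0.4082, -0.8165, 0.4082).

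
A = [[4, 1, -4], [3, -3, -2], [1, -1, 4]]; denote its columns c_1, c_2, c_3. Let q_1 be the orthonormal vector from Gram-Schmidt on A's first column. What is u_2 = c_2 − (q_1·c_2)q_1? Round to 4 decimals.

c_1 = (4, 3, 1); ‖c_1‖ = 5.0990, so q_1 = (0.7845, 0.5883, 0.1961).
q_1·c_2 = 0.7845·1 + 0.5883·(-3) + 0.1961·(-1) = -1.1767.
u_2 = c_2 + 1.1767·q_1 = (1.9231, -2.3077, -0.7692).

u_2 = (1.9231, -2.3077, -0.7692)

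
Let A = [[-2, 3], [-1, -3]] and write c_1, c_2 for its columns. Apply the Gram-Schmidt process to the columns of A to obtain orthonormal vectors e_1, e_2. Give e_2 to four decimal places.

e_2 = (0.4472, -0.8944)

e_1 = c_1/‖c_1‖ = (-2, -1)/2.2361 = (-0.8944, -0.4472).
r_{12} = e_1·c_2 = -1.3416.
u_2 = c_2 + 1.3416·e_1 = (1.8000, -3.6000).
‖u_2‖ = 4.0249, so e_2 = (0.4472, -0.8944).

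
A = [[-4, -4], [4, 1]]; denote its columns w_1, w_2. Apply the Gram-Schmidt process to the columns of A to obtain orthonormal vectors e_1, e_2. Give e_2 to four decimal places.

e_2 = (-0.7071, -0.7071)

w_1 = (-4, 4); ‖w_1‖ = 5.6569, so e_1 = (-0.7071, 0.7071).
e_1·w_2 = (-0.7071)·(-4) + 0.7071·1 = 3.5355.
u_2 = w_2 − 3.5355·e_1 = (-1.5000, -1.5000).
‖u_2‖ = 2.1213, so e_2 = (-0.7071, -0.7071).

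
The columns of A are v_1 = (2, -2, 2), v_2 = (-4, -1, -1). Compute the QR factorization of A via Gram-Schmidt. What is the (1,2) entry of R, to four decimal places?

v_1 = (2, -2, 2); ‖v_1‖ = 3.4641, so e_1 = (0.5774, -0.5774, 0.5774).
r_{12} = e_1·v_2 = -2.3094.

r_{12} = -2.3094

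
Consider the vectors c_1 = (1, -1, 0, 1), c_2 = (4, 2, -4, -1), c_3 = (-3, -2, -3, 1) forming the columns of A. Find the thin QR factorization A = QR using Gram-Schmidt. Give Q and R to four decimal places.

c_1 = (1, -1, 0, 1); ‖c_1‖ = 1.7321, so q_1 = (0.5774, -0.5774, 0.0000, 0.5774).
q_1·c_2 = 0.5774·4 + (-0.5774)·2 + 0.0000·(-4) + 0.5774·(-1) = 0.5774.
u_2 = c_2 − 0.5774·q_1 = (3.6667, 2.3333, -4.0000, -1.3333).
‖u_2‖ = 6.0553, so q_2 = (0.6055, 0.3853, -0.6606, -0.2202).
q_1·c_3 = 0.5774·(-3) + (-0.5774)·(-2) + 0.0000·(-3) + 0.5774·1 = 0.0000; q_2·c_3 = 0.6055·(-3) + 0.3853·(-2) + (-0.6606)·(-3) + (-0.2202)·1 = -0.8257.
u_3 = c_3 + 0.0000·q_1 + 0.8257·q_2 = (-2.5000, -1.6818, -3.5455, 0.8182).
‖u_3‖ = 4.7242, so q_3 = (-0.5292, -0.3560, -0.7505, 0.1732).

Q = [[0.5774, 0.6055, -0.5292], [-0.5774, 0.3853, -0.3560], [0.0000, -0.6606, -0.7505], [0.5774, -0.2202, 0.1732]], R = [[1.7321, 0.5774, 0.0000], [0.0000, 6.0553, -0.8257], [0.0000, 0.0000, 4.7242]]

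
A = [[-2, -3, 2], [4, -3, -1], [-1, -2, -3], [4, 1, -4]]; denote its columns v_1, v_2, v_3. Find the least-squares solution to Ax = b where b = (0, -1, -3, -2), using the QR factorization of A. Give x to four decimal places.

x = (0.1720, 0.3362, 0.7316)

e_1 = v_1/‖v_1‖ = (-2, 4, -1, 4)/6.0828 = (-0.3288, 0.6576, -0.1644, 0.6576).
r_{12} = e_1·v_2 = 0.0000.
u_2 = v_2 + 0.0000·e_1 = (-3.0000, -3.0000, -2.0000, 1.0000).
‖u_2‖ = 4.7958, so e_2 = (-0.6255, -0.6255, -0.4170, 0.2085).
r_{13} = e_1·v_3 = -3.4524; r_{23} = e_2·v_3 = -0.2085.
u_3 = v_3 + 3.4524·e_1 + 0.2085·e_2 = (0.7344, 1.1398, -3.6545, -1.6863).
‖u_3‖ = 4.2471, so e_3 = (0.1729, 0.2684, -0.8605, -0.3970).
Qᵀb = (-1.4796, 1.4596, 3.1071).
Back-substitute: x_3 = 3.1071/4.2471 = 0.7316.
x_2 = (1.4596 + 0.2085·0.7316)/4.7958 = 0.3362.
x_1 = (-1.4796 + 0.0000·0.3362 + 3.4524·0.7316)/6.0828 = 0.1720.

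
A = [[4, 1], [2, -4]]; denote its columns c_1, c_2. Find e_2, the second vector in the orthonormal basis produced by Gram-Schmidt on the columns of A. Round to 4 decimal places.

c_1 = (4, 2); ‖c_1‖ = 4.4721, so e_1 = (0.8944, 0.4472).
e_1·c_2 = 0.8944·1 + 0.4472·(-4) = -0.8944.
u_2 = c_2 + 0.8944·e_1 = (1.8000, -3.6000).
‖u_2‖ = 4.0249, so e_2 = (0.4472, -0.8944).

e_2 = (0.4472, -0.8944)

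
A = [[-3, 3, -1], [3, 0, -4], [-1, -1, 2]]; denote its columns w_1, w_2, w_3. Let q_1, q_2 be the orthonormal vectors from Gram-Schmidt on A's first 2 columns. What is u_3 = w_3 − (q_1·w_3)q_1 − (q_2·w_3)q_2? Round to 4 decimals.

w_1 = (-3, 3, -1); ‖w_1‖ = 4.3589, so q_1 = (-0.6882, 0.6882, -0.2294).
q_1·w_2 = (-0.6882)·3 + 0.6882·0 + (-0.2294)·(-1) = -1.8353.
u_2 = w_2 + 1.8353·q_1 = (1.7368, 1.2632, -1.4211).
‖u_2‖ = 2.5752, so q_2 = (0.6745, 0.4905, -0.5518).
q_1·w_3 = (-0.6882)·(-1) + 0.6882·(-4) + (-0.2294)·2 = -2.5236; q_2·w_3 = 0.6745·(-1) + 0.4905·(-4) + (-0.5518)·2 = -3.7401.
u_3 = w_3 + 2.5236·q_1 + 3.7401·q_2 = (-0.2143, -0.4286, -0.6429).

u_3 = (-0.2143, -0.4286, -0.6429)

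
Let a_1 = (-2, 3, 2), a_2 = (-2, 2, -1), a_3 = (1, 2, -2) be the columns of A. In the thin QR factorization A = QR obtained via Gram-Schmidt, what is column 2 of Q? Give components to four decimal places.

e_1 = a_1/‖a_1‖ = (-2, 3, 2)/4.1231 = (-0.4851, 0.7276, 0.4851).
r_{12} = e_1·a_2 = 1.9403.
u_2 = a_2 − 1.9403·e_1 = (-1.0588, 0.5882, -1.9412).
‖u_2‖ = 2.2881, so e_2 = (-0.4628, 0.2571, -0.8484).

e_2 = (-0.4628, 0.2571, -0.8484)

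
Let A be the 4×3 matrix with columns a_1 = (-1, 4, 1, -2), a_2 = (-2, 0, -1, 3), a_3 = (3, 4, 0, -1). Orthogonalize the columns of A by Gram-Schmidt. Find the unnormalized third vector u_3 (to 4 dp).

a_1 = (-1, 4, 1, -2); ‖a_1‖ = 4.6904, so q_1 = (-0.2132, 0.8528, 0.2132, -0.4264).
q_1·a_2 = (-0.2132)·(-2) + 0.8528·0 + 0.2132·(-1) + (-0.4264)·3 = -1.0660.
u_2 = a_2 + 1.0660·q_1 = (-2.2273, 0.9091, -0.7727, 2.5455).
‖u_2‖ = 3.5866, so q_2 = (-0.6210, 0.2535, -0.2154, 0.7097).
q_1·a_3 = (-0.2132)·3 + 0.8528·4 + 0.2132·0 + (-0.4264)·(-1) = 3.1980; q_2·a_3 = (-0.6210)·3 + 0.2535·4 + (-0.2154)·0 + 0.7097·(-1) = -1.5588.
u_3 = a_3 − 3.1980·q_1 + 1.5588·q_2 = (2.7138, 1.6678, -1.0177, 1.4700).

u_3 = (2.7138, 1.6678, -1.0177, 1.4700)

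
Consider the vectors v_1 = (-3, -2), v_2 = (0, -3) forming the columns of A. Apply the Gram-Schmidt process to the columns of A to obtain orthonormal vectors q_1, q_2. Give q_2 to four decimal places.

q_2 = (0.5547, -0.8321)

v_1 = (-3, -2); ‖v_1‖ = 3.6056, so q_1 = (-0.8321, -0.5547).
q_1·v_2 = (-0.8321)·0 + (-0.5547)·(-3) = 1.6641.
u_2 = v_2 − 1.6641·q_1 = (1.3846, -2.0769).
‖u_2‖ = 2.4962, so q_2 = (0.5547, -0.8321).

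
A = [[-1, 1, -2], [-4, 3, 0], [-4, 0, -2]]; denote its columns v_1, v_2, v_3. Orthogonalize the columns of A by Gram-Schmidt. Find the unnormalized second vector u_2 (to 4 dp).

v_1 = (-1, -4, -4); ‖v_1‖ = 5.7446, so e_1 = (-0.1741, -0.6963, -0.6963).
e_1·v_2 = (-0.1741)·1 + (-0.6963)·3 + (-0.6963)·0 = -2.2630.
u_2 = v_2 + 2.2630·e_1 = (0.6061, 1.4242, -1.5758).

u_2 = (0.6061, 1.4242, -1.5758)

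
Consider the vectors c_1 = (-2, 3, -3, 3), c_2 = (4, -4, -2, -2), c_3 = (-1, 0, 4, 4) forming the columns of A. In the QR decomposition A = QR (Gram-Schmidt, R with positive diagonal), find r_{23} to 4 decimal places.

c_1 = (-2, 3, -3, 3); ‖c_1‖ = 5.5678, so q_1 = (-0.3592, 0.5388, -0.5388, 0.5388).
q_1·c_2 = (-0.3592)·4 + 0.5388·(-4) + (-0.5388)·(-2) + 0.5388·(-2) = -3.5921.
u_2 = c_2 + 3.5921·q_1 = (2.7097, -2.0645, -3.9355, -0.0645).
‖u_2‖ = 5.2055, so q_2 = (0.5205, -0.3966, -0.7560, -0.0124).
r_{23} = q_2·c_3 = -3.5942.

r_{23} = -3.5942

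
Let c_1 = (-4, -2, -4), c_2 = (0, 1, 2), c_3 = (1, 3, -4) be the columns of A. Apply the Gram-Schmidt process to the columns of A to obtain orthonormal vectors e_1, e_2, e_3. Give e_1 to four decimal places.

e_1 = (-0.6667, -0.3333, -0.6667)

c_1 = (-4, -2, -4); ‖c_1‖ = 6.0000, so e_1 = (-0.6667, -0.3333, -0.6667).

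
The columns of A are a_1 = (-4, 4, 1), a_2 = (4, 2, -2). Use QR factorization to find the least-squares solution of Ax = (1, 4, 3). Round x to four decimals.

x = (0.6069, 0.5029)

e_1 = a_1/‖a_1‖ = (-4, 4, 1)/5.7446 = (-0.6963, 0.6963, 0.1741).
r_{12} = e_1·a_2 = -1.7408.
u_2 = a_2 + 1.7408·e_1 = (2.7879, 3.2121, -1.6970).
‖u_2‖ = 4.5793, so e_2 = (0.6088, 0.7014, -0.3706).
Qᵀb = (2.6112, 2.3029).
Back-substitute: x_2 = 2.3029/4.5793 = 0.5029.
x_1 = (2.6112 + 1.7408·0.5029)/5.7446 = 0.6069.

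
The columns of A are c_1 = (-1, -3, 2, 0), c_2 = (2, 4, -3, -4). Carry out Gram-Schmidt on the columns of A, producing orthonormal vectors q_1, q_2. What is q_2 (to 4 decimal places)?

q_2 = (0.1410, -0.0705, -0.0352, -0.9869)

c_1 = (-1, -3, 2, 0); ‖c_1‖ = 3.7417, so q_1 = (-0.2673, -0.8018, 0.5345, 0.0000).
q_1·c_2 = (-0.2673)·2 + (-0.8018)·4 + 0.5345·(-3) + 0.0000·(-4) = -5.3452.
u_2 = c_2 + 5.3452·q_1 = (0.5714, -0.2857, -0.1429, -4.0000).
‖u_2‖ = 4.0532, so q_2 = (0.1410, -0.0705, -0.0352, -0.9869).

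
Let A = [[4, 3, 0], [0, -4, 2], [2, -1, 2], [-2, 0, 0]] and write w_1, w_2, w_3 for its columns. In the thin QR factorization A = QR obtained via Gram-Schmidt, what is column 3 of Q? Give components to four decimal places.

q_1 = w_1/‖w_1‖ = (4, 0, 2, -2)/4.8990 = (0.8165, 0.0000, 0.4082, -0.4082).
r_{12} = q_1·w_2 = 2.0412.
u_2 = w_2 − 2.0412·q_1 = (1.3333, -4.0000, -1.8333, 0.8333).
‖u_2‖ = 4.6726, so q_2 = (0.2854, -0.8561, -0.3924, 0.1783).
r_{13} = q_1·w_3 = 0.8165; r_{23} = q_2·w_3 = -2.4968.
u_3 = w_3 − 0.8165·q_1 + 2.4968·q_2 = (0.0458, -0.1374, 0.6870, 0.7786).
‖u_3‖ = 1.0484, so q_3 = (0.0437, -0.1311, 0.6553, 0.7426).

q_3 = (0.0437, -0.1311, 0.6553, 0.7426)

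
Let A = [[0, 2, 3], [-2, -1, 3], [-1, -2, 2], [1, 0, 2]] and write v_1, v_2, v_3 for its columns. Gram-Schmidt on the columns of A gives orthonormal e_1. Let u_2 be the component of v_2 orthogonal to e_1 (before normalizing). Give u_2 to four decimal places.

u_2 = (2.0000, 0.3333, -1.3333, -0.6667)

e_1 = v_1/‖v_1‖ = (0, -2, -1, 1)/2.4495 = (0.0000, -0.8165, -0.4082, 0.4082).
r_{12} = e_1·v_2 = 1.6330.
u_2 = v_2 − 1.6330·e_1 = (2.0000, 0.3333, -1.3333, -0.6667).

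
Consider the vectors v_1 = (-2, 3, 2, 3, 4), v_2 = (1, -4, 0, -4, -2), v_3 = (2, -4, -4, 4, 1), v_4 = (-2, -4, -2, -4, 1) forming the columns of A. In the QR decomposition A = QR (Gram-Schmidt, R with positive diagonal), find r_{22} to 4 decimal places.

v_1 = (-2, 3, 2, 3, 4); ‖v_1‖ = 6.4807, so e_1 = (-0.3086, 0.4629, 0.3086, 0.4629, 0.6172).
e_1·v_2 = (-0.3086)·1 + 0.4629·(-4) + 0.3086·0 + 0.4629·(-4) + 0.6172·(-2) = -5.2463.
u_2 = v_2 + 5.2463·e_1 = (-0.6190, -1.5714, 1.6190, -1.5714, 1.2381).
r_{22} = ‖u_2‖ = 3.0783.

r_{22} = 3.0783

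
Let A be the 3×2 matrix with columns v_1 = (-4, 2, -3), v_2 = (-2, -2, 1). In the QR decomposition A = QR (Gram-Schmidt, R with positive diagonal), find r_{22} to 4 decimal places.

v_1 = (-4, 2, -3); ‖v_1‖ = 5.3852, so q_1 = (-0.7428, 0.3714, -0.5571).
q_1·v_2 = (-0.7428)·(-2) + 0.3714·(-2) + (-0.5571)·1 = 0.1857.
u_2 = v_2 − 0.1857·q_1 = (-1.8621, -2.0690, 1.1034).
r_{22} = ‖u_2‖ = 2.9942.

r_{22} = 2.9942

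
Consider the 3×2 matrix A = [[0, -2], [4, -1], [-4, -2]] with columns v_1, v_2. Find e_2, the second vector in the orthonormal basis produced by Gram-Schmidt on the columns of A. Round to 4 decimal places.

e_2 = (-0.6860, -0.5145, -0.5145)

v_1 = (0, 4, -4); ‖v_1‖ = 5.6569, so e_1 = (0.0000, 0.7071, -0.7071).
e_1·v_2 = 0.0000·(-2) + 0.7071·(-1) + (-0.7071)·(-2) = 0.7071.
u_2 = v_2 − 0.7071·e_1 = (-2.0000, -1.5000, -1.5000).
‖u_2‖ = 2.9155, so e_2 = (-0.6860, -0.5145, -0.5145).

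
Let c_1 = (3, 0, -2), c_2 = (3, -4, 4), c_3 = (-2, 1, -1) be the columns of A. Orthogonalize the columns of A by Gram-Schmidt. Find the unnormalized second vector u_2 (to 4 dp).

c_1 = (3, 0, -2); ‖c_1‖ = 3.6056, so e_1 = (0.8321, 0.0000, -0.5547).
e_1·c_2 = 0.8321·3 + 0.0000·(-4) + (-0.5547)·4 = 0.2774.
u_2 = c_2 − 0.2774·e_1 = (2.7692, -4.0000, 4.1538).

u_2 = (2.7692, -4.0000, 4.1538)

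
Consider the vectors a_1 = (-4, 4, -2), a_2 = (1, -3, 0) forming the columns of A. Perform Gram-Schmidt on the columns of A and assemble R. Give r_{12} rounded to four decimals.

r_{12} = -2.6667

a_1 = (-4, 4, -2); ‖a_1‖ = 6.0000, so e_1 = (-0.6667, 0.6667, -0.3333).
r_{12} = e_1·a_2 = -2.6667.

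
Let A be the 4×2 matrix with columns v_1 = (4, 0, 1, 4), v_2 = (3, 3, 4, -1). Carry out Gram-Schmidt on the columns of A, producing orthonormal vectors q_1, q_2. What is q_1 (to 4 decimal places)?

v_1 = (4, 0, 1, 4); ‖v_1‖ = 5.7446, so q_1 = (0.6963, 0.0000, 0.1741, 0.6963).

q_1 = (0.6963, 0.0000, 0.1741, 0.6963)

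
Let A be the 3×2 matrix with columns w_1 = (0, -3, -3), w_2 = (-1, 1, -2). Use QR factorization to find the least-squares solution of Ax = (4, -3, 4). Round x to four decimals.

x = (0.2727, -2.6364)

w_1 = (0, -3, -3); ‖w_1‖ = 4.2426, so q_1 = (0.0000, -0.7071, -0.7071).
q_1·w_2 = 0.0000·(-1) + (-0.7071)·1 + (-0.7071)·(-2) = 0.7071.
u_2 = w_2 − 0.7071·q_1 = (-1.0000, 1.5000, -1.5000).
‖u_2‖ = 2.3452, so q_2 = (-0.4264, 0.6396, -0.6396).
Qᵀb = (-0.7071, -6.1828).
Back-substitute: x_2 = -6.1828/2.3452 = -2.6364.
x_1 = (-0.7071 − 0.7071·(-2.6364))/4.2426 = 0.2727.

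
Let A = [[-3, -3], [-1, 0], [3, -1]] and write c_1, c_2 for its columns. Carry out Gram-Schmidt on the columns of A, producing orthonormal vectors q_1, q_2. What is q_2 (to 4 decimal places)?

q_1 = c_1/‖c_1‖ = (-3, -1, 3)/4.3589 = (-0.6882, -0.2294, 0.6882).
r_{12} = q_1·c_2 = 1.3765.
u_2 = c_2 − 1.3765·q_1 = (-2.0526, 0.3158, -1.9474).
‖u_2‖ = 2.8470, so q_2 = (-0.7210, 0.1109, -0.6840).

q_2 = (-0.7210, 0.1109, -0.6840)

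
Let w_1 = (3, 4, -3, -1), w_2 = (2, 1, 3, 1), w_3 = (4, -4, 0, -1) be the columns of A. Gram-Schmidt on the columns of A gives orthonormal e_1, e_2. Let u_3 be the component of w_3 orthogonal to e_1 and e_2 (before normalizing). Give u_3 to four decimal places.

u_3 = (3.8571, -3.8571, -0.8571, -1.2857)

w_1 = (3, 4, -3, -1); ‖w_1‖ = 5.9161, so e_1 = (0.5071, 0.6761, -0.5071, -0.1690).
e_1·w_2 = 0.5071·2 + 0.6761·1 + (-0.5071)·3 + (-0.1690)·1 = 0.0000.
u_2 = w_2 + 0.0000·e_1 = (2.0000, 1.0000, 3.0000, 1.0000).
‖u_2‖ = 3.8730, so e_2 = (0.5164, 0.2582, 0.7746, 0.2582).
e_1·w_3 = 0.5071·4 + 0.6761·(-4) + (-0.5071)·0 + (-0.1690)·(-1) = -0.5071; e_2·w_3 = 0.5164·4 + 0.2582·(-4) + 0.7746·0 + 0.2582·(-1) = 0.7746.
u_3 = w_3 + 0.5071·e_1 − 0.7746·e_2 = (3.8571, -3.8571, -0.8571, -1.2857).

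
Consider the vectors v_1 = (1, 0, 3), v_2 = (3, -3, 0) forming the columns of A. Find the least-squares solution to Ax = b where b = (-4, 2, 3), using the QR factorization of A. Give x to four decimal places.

q_1 = v_1/‖v_1‖ = (1, 0, 3)/3.1623 = (0.3162, 0.0000, 0.9487).
r_{12} = q_1·v_2 = 0.9487.
u_2 = v_2 − 0.9487·q_1 = (2.7000, -3.0000, -0.9000).
‖u_2‖ = 4.1352, so q_2 = (0.6529, -0.7255, -0.2176).
Qᵀb = (1.5811, -4.7156).
Back-substitute: x_2 = -4.7156/4.1352 = -1.1404.
x_1 = (1.5811 − 0.9487·(-1.1404))/3.1623 = 0.8421.

x = (0.8421, -1.1404)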